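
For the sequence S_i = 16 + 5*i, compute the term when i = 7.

S_7 = 16 + 5*7 = 16 + 35 = 51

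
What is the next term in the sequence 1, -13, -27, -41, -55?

Differences: -13 - 1 = -14
This is an arithmetic sequence with common difference d = -14.
Next term = -55 + -14 = -69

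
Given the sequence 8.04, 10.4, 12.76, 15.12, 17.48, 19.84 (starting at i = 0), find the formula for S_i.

Check differences: 10.4 - 8.04 = 2.36
12.76 - 10.4 = 2.36
Common difference d = 2.36.
First term a = 8.04.
Formula: S_i = 8.04 + 2.36*i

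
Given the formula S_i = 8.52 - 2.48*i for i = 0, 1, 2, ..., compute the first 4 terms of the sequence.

This is an arithmetic sequence.
i=0: S_0 = 8.52 + -2.48*0 = 8.52
i=1: S_1 = 8.52 + -2.48*1 = 6.04
i=2: S_2 = 8.52 + -2.48*2 = 3.56
i=3: S_3 = 8.52 + -2.48*3 = 1.08
The first 4 terms are: [8.52, 6.04, 3.56, 1.08]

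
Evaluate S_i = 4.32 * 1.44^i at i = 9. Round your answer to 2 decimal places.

S_9 = 4.32 * 1.44^9 ≈ 4.32 * 26.6233 ≈ 115.01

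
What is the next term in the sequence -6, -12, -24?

Ratios: -12 / -6 = 2.0
This is a geometric sequence with common ratio r = 2.
Next term = -24 * 2 = -48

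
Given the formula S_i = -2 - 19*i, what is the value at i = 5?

S_5 = -2 + -19*5 = -2 + -95 = -97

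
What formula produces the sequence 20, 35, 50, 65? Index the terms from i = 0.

Check differences: 35 - 20 = 15
50 - 35 = 15
Common difference d = 15.
First term a = 20.
Formula: S_i = 20 + 15*i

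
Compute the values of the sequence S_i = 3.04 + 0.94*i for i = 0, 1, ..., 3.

This is an arithmetic sequence.
i=0: S_0 = 3.04 + 0.94*0 = 3.04
i=1: S_1 = 3.04 + 0.94*1 = 3.98
i=2: S_2 = 3.04 + 0.94*2 = 4.92
i=3: S_3 = 3.04 + 0.94*3 = 5.86
The first 4 terms are: [3.04, 3.98, 4.92, 5.86]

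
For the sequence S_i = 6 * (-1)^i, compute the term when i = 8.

S_8 = 6 * (-1)^8 = 6 * 1 = 6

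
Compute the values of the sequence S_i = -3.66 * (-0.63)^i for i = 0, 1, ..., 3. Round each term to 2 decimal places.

This is a geometric sequence.
i=0: S_0 = -3.66 * (-0.63)^0 = -3.66
i=1: S_1 = -3.66 * (-0.63)^1 ≈ 2.31
i=2: S_2 = -3.66 * (-0.63)^2 ≈ -1.45
i=3: S_3 = -3.66 * (-0.63)^3 ≈ 0.92
The first 4 terms are: [-3.66, 2.31, -1.45, 0.92]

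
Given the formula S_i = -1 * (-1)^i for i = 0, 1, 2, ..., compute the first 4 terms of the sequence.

This is a geometric sequence.
i=0: S_0 = -1 * (-1)^0 = -1
i=1: S_1 = -1 * (-1)^1 = 1
i=2: S_2 = -1 * (-1)^2 = -1
i=3: S_3 = -1 * (-1)^3 = 1
The first 4 terms are: [-1, 1, -1, 1]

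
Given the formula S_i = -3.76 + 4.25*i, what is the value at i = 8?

S_8 = -3.76 + 4.25*8 = -3.76 + 34.0 = 30.24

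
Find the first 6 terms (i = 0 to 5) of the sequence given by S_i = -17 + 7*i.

This is an arithmetic sequence.
i=0: S_0 = -17 + 7*0 = -17
i=1: S_1 = -17 + 7*1 = -10
i=2: S_2 = -17 + 7*2 = -3
i=3: S_3 = -17 + 7*3 = 4
i=4: S_4 = -17 + 7*4 = 11
i=5: S_5 = -17 + 7*5 = 18
The first 6 terms are: [-17, -10, -3, 4, 11, 18]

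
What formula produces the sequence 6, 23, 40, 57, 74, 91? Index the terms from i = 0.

Check differences: 23 - 6 = 17
40 - 23 = 17
Common difference d = 17.
First term a = 6.
Formula: S_i = 6 + 17*i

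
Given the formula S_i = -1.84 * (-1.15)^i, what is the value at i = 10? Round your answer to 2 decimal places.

S_10 = -1.84 * (-1.15)^10 ≈ -1.84 * 4.0456 ≈ -7.44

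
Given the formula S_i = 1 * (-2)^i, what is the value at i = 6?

S_6 = 1 * (-2)^6 = 1 * 64 = 64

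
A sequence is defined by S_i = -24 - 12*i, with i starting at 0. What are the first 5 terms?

This is an arithmetic sequence.
i=0: S_0 = -24 + -12*0 = -24
i=1: S_1 = -24 + -12*1 = -36
i=2: S_2 = -24 + -12*2 = -48
i=3: S_3 = -24 + -12*3 = -60
i=4: S_4 = -24 + -12*4 = -72
The first 5 terms are: [-24, -36, -48, -60, -72]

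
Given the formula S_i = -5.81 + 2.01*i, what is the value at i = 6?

S_6 = -5.81 + 2.01*6 = -5.81 + 12.06 = 6.25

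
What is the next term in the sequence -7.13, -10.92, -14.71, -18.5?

Differences: -10.92 - -7.13 = -3.79
This is an arithmetic sequence with common difference d = -3.79.
Next term = -18.5 + -3.79 = -22.29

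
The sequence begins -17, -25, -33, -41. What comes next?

Differences: -25 - -17 = -8
This is an arithmetic sequence with common difference d = -8.
Next term = -41 + -8 = -49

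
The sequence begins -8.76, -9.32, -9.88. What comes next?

Differences: -9.32 - -8.76 = -0.56
This is an arithmetic sequence with common difference d = -0.56.
Next term = -9.88 + -0.56 = -10.44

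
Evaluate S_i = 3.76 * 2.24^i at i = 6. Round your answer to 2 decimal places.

S_6 = 3.76 * 2.24^6 ≈ 3.76 * 126.3247 ≈ 474.98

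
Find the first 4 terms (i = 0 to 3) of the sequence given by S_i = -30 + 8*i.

This is an arithmetic sequence.
i=0: S_0 = -30 + 8*0 = -30
i=1: S_1 = -30 + 8*1 = -22
i=2: S_2 = -30 + 8*2 = -14
i=3: S_3 = -30 + 8*3 = -6
The first 4 terms are: [-30, -22, -14, -6]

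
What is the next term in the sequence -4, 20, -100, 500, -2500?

Ratios: 20 / -4 = -5.0
This is a geometric sequence with common ratio r = -5.
Next term = -2500 * -5 = 12500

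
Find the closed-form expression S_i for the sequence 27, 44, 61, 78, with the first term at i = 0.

Check differences: 44 - 27 = 17
61 - 44 = 17
Common difference d = 17.
First term a = 27.
Formula: S_i = 27 + 17*i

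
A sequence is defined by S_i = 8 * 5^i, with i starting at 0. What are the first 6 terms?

This is a geometric sequence.
i=0: S_0 = 8 * 5^0 = 8
i=1: S_1 = 8 * 5^1 = 40
i=2: S_2 = 8 * 5^2 = 200
i=3: S_3 = 8 * 5^3 = 1000
i=4: S_4 = 8 * 5^4 = 5000
i=5: S_5 = 8 * 5^5 = 25000
The first 6 terms are: [8, 40, 200, 1000, 5000, 25000]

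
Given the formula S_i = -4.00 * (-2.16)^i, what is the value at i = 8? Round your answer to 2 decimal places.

S_8 = -4.0 * (-2.16)^8 ≈ -4.0 * 473.8381 ≈ -1895.35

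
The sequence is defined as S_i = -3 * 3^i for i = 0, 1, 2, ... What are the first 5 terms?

This is a geometric sequence.
i=0: S_0 = -3 * 3^0 = -3
i=1: S_1 = -3 * 3^1 = -9
i=2: S_2 = -3 * 3^2 = -27
i=3: S_3 = -3 * 3^3 = -81
i=4: S_4 = -3 * 3^4 = -243
The first 5 terms are: [-3, -9, -27, -81, -243]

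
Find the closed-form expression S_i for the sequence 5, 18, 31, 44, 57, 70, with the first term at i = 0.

Check differences: 18 - 5 = 13
31 - 18 = 13
Common difference d = 13.
First term a = 5.
Formula: S_i = 5 + 13*i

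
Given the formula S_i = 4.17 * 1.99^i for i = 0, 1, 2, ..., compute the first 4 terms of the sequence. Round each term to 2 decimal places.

This is a geometric sequence.
i=0: S_0 = 4.17 * 1.99^0 = 4.17
i=1: S_1 = 4.17 * 1.99^1 ≈ 8.3
i=2: S_2 = 4.17 * 1.99^2 ≈ 16.51
i=3: S_3 = 4.17 * 1.99^3 ≈ 32.86
The first 4 terms are: [4.17, 8.3, 16.51, 32.86]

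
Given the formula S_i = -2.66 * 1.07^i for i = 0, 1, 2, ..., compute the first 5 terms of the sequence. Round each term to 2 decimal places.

This is a geometric sequence.
i=0: S_0 = -2.66 * 1.07^0 = -2.66
i=1: S_1 = -2.66 * 1.07^1 ≈ -2.85
i=2: S_2 = -2.66 * 1.07^2 ≈ -3.05
i=3: S_3 = -2.66 * 1.07^3 ≈ -3.26
i=4: S_4 = -2.66 * 1.07^4 ≈ -3.49
The first 5 terms are: [-2.66, -2.85, -3.05, -3.26, -3.49]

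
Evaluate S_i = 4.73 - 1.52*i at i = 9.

S_9 = 4.73 + -1.52*9 = 4.73 + -13.68 = -8.95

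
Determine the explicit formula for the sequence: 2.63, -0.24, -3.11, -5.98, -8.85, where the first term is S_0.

Check differences: -0.24 - 2.63 = -2.87
-3.11 - -0.24 = -2.87
Common difference d = -2.87.
First term a = 2.63.
Formula: S_i = 2.63 - 2.87*i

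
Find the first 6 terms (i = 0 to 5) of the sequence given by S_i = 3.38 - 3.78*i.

This is an arithmetic sequence.
i=0: S_0 = 3.38 + -3.78*0 = 3.38
i=1: S_1 = 3.38 + -3.78*1 = -0.4
i=2: S_2 = 3.38 + -3.78*2 = -4.18
i=3: S_3 = 3.38 + -3.78*3 = -7.96
i=4: S_4 = 3.38 + -3.78*4 = -11.74
i=5: S_5 = 3.38 + -3.78*5 = -15.52
The first 6 terms are: [3.38, -0.4, -4.18, -7.96, -11.74, -15.52]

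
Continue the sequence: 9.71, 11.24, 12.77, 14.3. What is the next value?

Differences: 11.24 - 9.71 = 1.53
This is an arithmetic sequence with common difference d = 1.53.
Next term = 14.3 + 1.53 = 15.83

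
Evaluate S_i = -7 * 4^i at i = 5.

S_5 = -7 * 4^5 = -7 * 1024 = -7168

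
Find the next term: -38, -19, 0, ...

Differences: -19 - -38 = 19
This is an arithmetic sequence with common difference d = 19.
Next term = 0 + 19 = 19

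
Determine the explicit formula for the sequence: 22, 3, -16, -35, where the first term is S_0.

Check differences: 3 - 22 = -19
-16 - 3 = -19
Common difference d = -19.
First term a = 22.
Formula: S_i = 22 - 19*i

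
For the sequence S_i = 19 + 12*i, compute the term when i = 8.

S_8 = 19 + 12*8 = 19 + 96 = 115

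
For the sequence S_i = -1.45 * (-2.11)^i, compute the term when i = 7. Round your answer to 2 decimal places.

S_7 = -1.45 * (-2.11)^7 ≈ -1.45 * -186.1989 ≈ 269.99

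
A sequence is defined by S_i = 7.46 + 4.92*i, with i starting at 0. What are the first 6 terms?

This is an arithmetic sequence.
i=0: S_0 = 7.46 + 4.92*0 = 7.46
i=1: S_1 = 7.46 + 4.92*1 = 12.38
i=2: S_2 = 7.46 + 4.92*2 = 17.3
i=3: S_3 = 7.46 + 4.92*3 = 22.22
i=4: S_4 = 7.46 + 4.92*4 = 27.14
i=5: S_5 = 7.46 + 4.92*5 = 32.06
The first 6 terms are: [7.46, 12.38, 17.3, 22.22, 27.14, 32.06]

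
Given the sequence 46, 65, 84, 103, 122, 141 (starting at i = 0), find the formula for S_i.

Check differences: 65 - 46 = 19
84 - 65 = 19
Common difference d = 19.
First term a = 46.
Formula: S_i = 46 + 19*i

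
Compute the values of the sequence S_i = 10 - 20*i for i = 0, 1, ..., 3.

This is an arithmetic sequence.
i=0: S_0 = 10 + -20*0 = 10
i=1: S_1 = 10 + -20*1 = -10
i=2: S_2 = 10 + -20*2 = -30
i=3: S_3 = 10 + -20*3 = -50
The first 4 terms are: [10, -10, -30, -50]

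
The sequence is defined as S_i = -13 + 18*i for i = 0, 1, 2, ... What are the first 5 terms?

This is an arithmetic sequence.
i=0: S_0 = -13 + 18*0 = -13
i=1: S_1 = -13 + 18*1 = 5
i=2: S_2 = -13 + 18*2 = 23
i=3: S_3 = -13 + 18*3 = 41
i=4: S_4 = -13 + 18*4 = 59
The first 5 terms are: [-13, 5, 23, 41, 59]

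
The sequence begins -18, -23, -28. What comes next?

Differences: -23 - -18 = -5
This is an arithmetic sequence with common difference d = -5.
Next term = -28 + -5 = -33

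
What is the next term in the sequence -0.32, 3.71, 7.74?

Differences: 3.71 - -0.32 = 4.03
This is an arithmetic sequence with common difference d = 4.03.
Next term = 7.74 + 4.03 = 11.77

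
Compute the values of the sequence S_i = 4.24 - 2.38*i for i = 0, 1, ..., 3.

This is an arithmetic sequence.
i=0: S_0 = 4.24 + -2.38*0 = 4.24
i=1: S_1 = 4.24 + -2.38*1 = 1.86
i=2: S_2 = 4.24 + -2.38*2 = -0.52
i=3: S_3 = 4.24 + -2.38*3 = -2.9
The first 4 terms are: [4.24, 1.86, -0.52, -2.9]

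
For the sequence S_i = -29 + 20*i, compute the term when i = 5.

S_5 = -29 + 20*5 = -29 + 100 = 71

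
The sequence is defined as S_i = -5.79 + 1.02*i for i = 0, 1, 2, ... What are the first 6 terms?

This is an arithmetic sequence.
i=0: S_0 = -5.79 + 1.02*0 = -5.79
i=1: S_1 = -5.79 + 1.02*1 = -4.77
i=2: S_2 = -5.79 + 1.02*2 = -3.75
i=3: S_3 = -5.79 + 1.02*3 = -2.73
i=4: S_4 = -5.79 + 1.02*4 = -1.71
i=5: S_5 = -5.79 + 1.02*5 = -0.69
The first 6 terms are: [-5.79, -4.77, -3.75, -2.73, -1.71, -0.69]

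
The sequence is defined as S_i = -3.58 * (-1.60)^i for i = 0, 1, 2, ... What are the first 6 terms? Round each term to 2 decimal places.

This is a geometric sequence.
i=0: S_0 = -3.58 * (-1.6)^0 = -3.58
i=1: S_1 = -3.58 * (-1.6)^1 ≈ 5.73
i=2: S_2 = -3.58 * (-1.6)^2 ≈ -9.16
i=3: S_3 = -3.58 * (-1.6)^3 ≈ 14.66
i=4: S_4 = -3.58 * (-1.6)^4 ≈ -23.46
i=5: S_5 = -3.58 * (-1.6)^5 ≈ 37.54
The first 6 terms are: [-3.58, 5.73, -9.16, 14.66, -23.46, 37.54]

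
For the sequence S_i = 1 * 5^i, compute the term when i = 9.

S_9 = 1 * 5^9 = 1 * 1953125 = 1953125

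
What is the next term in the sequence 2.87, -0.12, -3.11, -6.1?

Differences: -0.12 - 2.87 = -2.99
This is an arithmetic sequence with common difference d = -2.99.
Next term = -6.1 + -2.99 = -9.09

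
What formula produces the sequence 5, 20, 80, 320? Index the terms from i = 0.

Check ratios: 20 / 5 = 4.0
Common ratio r = 4.
First term a = 5.
Formula: S_i = 5 * 4^i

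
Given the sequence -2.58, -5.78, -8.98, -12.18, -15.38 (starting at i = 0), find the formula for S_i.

Check differences: -5.78 - -2.58 = -3.2
-8.98 - -5.78 = -3.2
Common difference d = -3.2.
First term a = -2.58.
Formula: S_i = -2.58 - 3.20*i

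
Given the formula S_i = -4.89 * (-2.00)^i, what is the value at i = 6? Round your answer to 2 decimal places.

S_6 = -4.89 * (-2.0)^6 = -4.89 * 64 = -312.96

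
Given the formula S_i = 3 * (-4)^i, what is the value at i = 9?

S_9 = 3 * (-4)^9 = 3 * -262144 = -786432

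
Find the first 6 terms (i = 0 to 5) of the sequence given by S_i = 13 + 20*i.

This is an arithmetic sequence.
i=0: S_0 = 13 + 20*0 = 13
i=1: S_1 = 13 + 20*1 = 33
i=2: S_2 = 13 + 20*2 = 53
i=3: S_3 = 13 + 20*3 = 73
i=4: S_4 = 13 + 20*4 = 93
i=5: S_5 = 13 + 20*5 = 113
The first 6 terms are: [13, 33, 53, 73, 93, 113]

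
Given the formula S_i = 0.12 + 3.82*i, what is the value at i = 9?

S_9 = 0.12 + 3.82*9 = 0.12 + 34.38 = 34.5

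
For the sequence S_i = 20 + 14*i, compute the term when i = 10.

S_10 = 20 + 14*10 = 20 + 140 = 160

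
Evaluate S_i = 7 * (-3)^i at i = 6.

S_6 = 7 * (-3)^6 = 7 * 729 = 5103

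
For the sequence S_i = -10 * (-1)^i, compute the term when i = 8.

S_8 = -10 * (-1)^8 = -10 * 1 = -10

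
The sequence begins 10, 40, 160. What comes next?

Ratios: 40 / 10 = 4.0
This is a geometric sequence with common ratio r = 4.
Next term = 160 * 4 = 640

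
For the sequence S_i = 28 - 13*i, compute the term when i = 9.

S_9 = 28 + -13*9 = 28 + -117 = -89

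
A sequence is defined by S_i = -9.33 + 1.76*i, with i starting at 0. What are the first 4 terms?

This is an arithmetic sequence.
i=0: S_0 = -9.33 + 1.76*0 = -9.33
i=1: S_1 = -9.33 + 1.76*1 = -7.57
i=2: S_2 = -9.33 + 1.76*2 = -5.81
i=3: S_3 = -9.33 + 1.76*3 = -4.05
The first 4 terms are: [-9.33, -7.57, -5.81, -4.05]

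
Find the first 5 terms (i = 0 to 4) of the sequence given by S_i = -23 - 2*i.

This is an arithmetic sequence.
i=0: S_0 = -23 + -2*0 = -23
i=1: S_1 = -23 + -2*1 = -25
i=2: S_2 = -23 + -2*2 = -27
i=3: S_3 = -23 + -2*3 = -29
i=4: S_4 = -23 + -2*4 = -31
The first 5 terms are: [-23, -25, -27, -29, -31]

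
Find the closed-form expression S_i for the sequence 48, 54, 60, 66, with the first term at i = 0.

Check differences: 54 - 48 = 6
60 - 54 = 6
Common difference d = 6.
First term a = 48.
Formula: S_i = 48 + 6*i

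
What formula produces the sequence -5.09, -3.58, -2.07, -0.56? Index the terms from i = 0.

Check differences: -3.58 - -5.09 = 1.51
-2.07 - -3.58 = 1.51
Common difference d = 1.51.
First term a = -5.09.
Formula: S_i = -5.09 + 1.51*i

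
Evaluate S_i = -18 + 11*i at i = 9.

S_9 = -18 + 11*9 = -18 + 99 = 81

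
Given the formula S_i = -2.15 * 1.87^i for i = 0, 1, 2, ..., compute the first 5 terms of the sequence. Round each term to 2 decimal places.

This is a geometric sequence.
i=0: S_0 = -2.15 * 1.87^0 = -2.15
i=1: S_1 = -2.15 * 1.87^1 ≈ -4.02
i=2: S_2 = -2.15 * 1.87^2 ≈ -7.52
i=3: S_3 = -2.15 * 1.87^3 ≈ -14.06
i=4: S_4 = -2.15 * 1.87^4 ≈ -26.29
The first 5 terms are: [-2.15, -4.02, -7.52, -14.06, -26.29]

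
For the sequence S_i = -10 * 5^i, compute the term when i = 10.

S_10 = -10 * 5^10 = -10 * 9765625 = -97656250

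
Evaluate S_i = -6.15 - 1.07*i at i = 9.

S_9 = -6.15 + -1.07*9 = -6.15 + -9.63 = -15.78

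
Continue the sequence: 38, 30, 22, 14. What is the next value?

Differences: 30 - 38 = -8
This is an arithmetic sequence with common difference d = -8.
Next term = 14 + -8 = 6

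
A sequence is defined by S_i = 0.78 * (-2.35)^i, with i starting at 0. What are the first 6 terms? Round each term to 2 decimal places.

This is a geometric sequence.
i=0: S_0 = 0.78 * (-2.35)^0 = 0.78
i=1: S_1 = 0.78 * (-2.35)^1 ≈ -1.83
i=2: S_2 = 0.78 * (-2.35)^2 ≈ 4.31
i=3: S_3 = 0.78 * (-2.35)^3 ≈ -10.12
i=4: S_4 = 0.78 * (-2.35)^4 ≈ 23.79
i=5: S_5 = 0.78 * (-2.35)^5 ≈ -55.9
The first 6 terms are: [0.78, -1.83, 4.31, -10.12, 23.79, -55.9]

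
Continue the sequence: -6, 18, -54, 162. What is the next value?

Ratios: 18 / -6 = -3.0
This is a geometric sequence with common ratio r = -3.
Next term = 162 * -3 = -486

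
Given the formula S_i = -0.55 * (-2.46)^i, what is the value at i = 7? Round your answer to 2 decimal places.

S_7 = -0.55 * (-2.46)^7 ≈ -0.55 * -545.1873 ≈ 299.85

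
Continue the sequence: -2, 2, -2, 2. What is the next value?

Ratios: 2 / -2 = -1.0
This is a geometric sequence with common ratio r = -1.
Next term = 2 * -1 = -2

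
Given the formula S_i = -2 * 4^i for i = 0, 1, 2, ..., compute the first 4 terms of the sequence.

This is a geometric sequence.
i=0: S_0 = -2 * 4^0 = -2
i=1: S_1 = -2 * 4^1 = -8
i=2: S_2 = -2 * 4^2 = -32
i=3: S_3 = -2 * 4^3 = -128
The first 4 terms are: [-2, -8, -32, -128]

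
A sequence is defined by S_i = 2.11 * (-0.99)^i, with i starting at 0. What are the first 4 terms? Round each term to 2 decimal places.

This is a geometric sequence.
i=0: S_0 = 2.11 * (-0.99)^0 = 2.11
i=1: S_1 = 2.11 * (-0.99)^1 ≈ -2.09
i=2: S_2 = 2.11 * (-0.99)^2 ≈ 2.07
i=3: S_3 = 2.11 * (-0.99)^3 ≈ -2.05
The first 4 terms are: [2.11, -2.09, 2.07, -2.05]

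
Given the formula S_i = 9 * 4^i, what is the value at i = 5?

S_5 = 9 * 4^5 = 9 * 1024 = 9216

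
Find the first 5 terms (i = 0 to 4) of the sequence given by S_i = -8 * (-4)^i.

This is a geometric sequence.
i=0: S_0 = -8 * (-4)^0 = -8
i=1: S_1 = -8 * (-4)^1 = 32
i=2: S_2 = -8 * (-4)^2 = -128
i=3: S_3 = -8 * (-4)^3 = 512
i=4: S_4 = -8 * (-4)^4 = -2048
The first 5 terms are: [-8, 32, -128, 512, -2048]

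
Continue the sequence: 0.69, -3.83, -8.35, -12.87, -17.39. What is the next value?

Differences: -3.83 - 0.69 = -4.52
This is an arithmetic sequence with common difference d = -4.52.
Next term = -17.39 + -4.52 = -21.91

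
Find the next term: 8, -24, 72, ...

Ratios: -24 / 8 = -3.0
This is a geometric sequence with common ratio r = -3.
Next term = 72 * -3 = -216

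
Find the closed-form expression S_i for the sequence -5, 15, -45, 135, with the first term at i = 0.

Check ratios: 15 / -5 = -3.0
Common ratio r = -3.
First term a = -5.
Formula: S_i = -5 * (-3)^i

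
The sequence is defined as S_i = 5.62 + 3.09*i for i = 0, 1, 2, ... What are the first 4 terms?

This is an arithmetic sequence.
i=0: S_0 = 5.62 + 3.09*0 = 5.62
i=1: S_1 = 5.62 + 3.09*1 = 8.71
i=2: S_2 = 5.62 + 3.09*2 = 11.8
i=3: S_3 = 5.62 + 3.09*3 = 14.89
The first 4 terms are: [5.62, 8.71, 11.8, 14.89]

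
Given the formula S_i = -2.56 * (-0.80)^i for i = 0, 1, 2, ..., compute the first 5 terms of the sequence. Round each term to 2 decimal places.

This is a geometric sequence.
i=0: S_0 = -2.56 * (-0.8)^0 = -2.56
i=1: S_1 = -2.56 * (-0.8)^1 ≈ 2.05
i=2: S_2 = -2.56 * (-0.8)^2 ≈ -1.64
i=3: S_3 = -2.56 * (-0.8)^3 ≈ 1.31
i=4: S_4 = -2.56 * (-0.8)^4 ≈ -1.05
The first 5 terms are: [-2.56, 2.05, -1.64, 1.31, -1.05]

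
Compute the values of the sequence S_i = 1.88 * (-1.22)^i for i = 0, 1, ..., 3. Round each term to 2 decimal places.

This is a geometric sequence.
i=0: S_0 = 1.88 * (-1.22)^0 = 1.88
i=1: S_1 = 1.88 * (-1.22)^1 ≈ -2.29
i=2: S_2 = 1.88 * (-1.22)^2 ≈ 2.8
i=3: S_3 = 1.88 * (-1.22)^3 ≈ -3.41
The first 4 terms are: [1.88, -2.29, 2.8, -3.41]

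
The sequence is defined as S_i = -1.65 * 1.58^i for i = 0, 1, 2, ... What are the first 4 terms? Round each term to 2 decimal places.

This is a geometric sequence.
i=0: S_0 = -1.65 * 1.58^0 = -1.65
i=1: S_1 = -1.65 * 1.58^1 ≈ -2.61
i=2: S_2 = -1.65 * 1.58^2 ≈ -4.12
i=3: S_3 = -1.65 * 1.58^3 ≈ -6.51
The first 4 terms are: [-1.65, -2.61, -4.12, -6.51]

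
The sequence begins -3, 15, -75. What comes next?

Ratios: 15 / -3 = -5.0
This is a geometric sequence with common ratio r = -5.
Next term = -75 * -5 = 375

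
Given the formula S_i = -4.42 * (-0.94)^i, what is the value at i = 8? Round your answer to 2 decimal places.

S_8 = -4.42 * (-0.94)^8 ≈ -4.42 * 0.6096 ≈ -2.69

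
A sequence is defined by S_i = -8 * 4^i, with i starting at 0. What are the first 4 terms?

This is a geometric sequence.
i=0: S_0 = -8 * 4^0 = -8
i=1: S_1 = -8 * 4^1 = -32
i=2: S_2 = -8 * 4^2 = -128
i=3: S_3 = -8 * 4^3 = -512
The first 4 terms are: [-8, -32, -128, -512]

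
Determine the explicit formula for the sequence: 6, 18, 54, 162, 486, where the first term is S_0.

Check ratios: 18 / 6 = 3.0
Common ratio r = 3.
First term a = 6.
Formula: S_i = 6 * 3^i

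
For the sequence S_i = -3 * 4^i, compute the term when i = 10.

S_10 = -3 * 4^10 = -3 * 1048576 = -3145728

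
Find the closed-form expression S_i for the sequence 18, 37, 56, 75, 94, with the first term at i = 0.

Check differences: 37 - 18 = 19
56 - 37 = 19
Common difference d = 19.
First term a = 18.
Formula: S_i = 18 + 19*i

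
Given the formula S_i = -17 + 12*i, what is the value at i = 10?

S_10 = -17 + 12*10 = -17 + 120 = 103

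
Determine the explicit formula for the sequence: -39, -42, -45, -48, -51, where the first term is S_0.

Check differences: -42 - -39 = -3
-45 - -42 = -3
Common difference d = -3.
First term a = -39.
Formula: S_i = -39 - 3*i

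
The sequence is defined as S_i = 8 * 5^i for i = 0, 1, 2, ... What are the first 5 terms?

This is a geometric sequence.
i=0: S_0 = 8 * 5^0 = 8
i=1: S_1 = 8 * 5^1 = 40
i=2: S_2 = 8 * 5^2 = 200
i=3: S_3 = 8 * 5^3 = 1000
i=4: S_4 = 8 * 5^4 = 5000
The first 5 terms are: [8, 40, 200, 1000, 5000]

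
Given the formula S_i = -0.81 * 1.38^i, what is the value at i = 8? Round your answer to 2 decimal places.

S_8 = -0.81 * 1.38^8 ≈ -0.81 * 13.1532 ≈ -10.65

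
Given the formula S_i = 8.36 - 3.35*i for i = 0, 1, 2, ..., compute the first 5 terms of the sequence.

This is an arithmetic sequence.
i=0: S_0 = 8.36 + -3.35*0 = 8.36
i=1: S_1 = 8.36 + -3.35*1 = 5.01
i=2: S_2 = 8.36 + -3.35*2 = 1.66
i=3: S_3 = 8.36 + -3.35*3 = -1.69
i=4: S_4 = 8.36 + -3.35*4 = -5.04
The first 5 terms are: [8.36, 5.01, 1.66, -1.69, -5.04]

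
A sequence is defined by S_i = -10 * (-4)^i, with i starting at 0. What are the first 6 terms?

This is a geometric sequence.
i=0: S_0 = -10 * (-4)^0 = -10
i=1: S_1 = -10 * (-4)^1 = 40
i=2: S_2 = -10 * (-4)^2 = -160
i=3: S_3 = -10 * (-4)^3 = 640
i=4: S_4 = -10 * (-4)^4 = -2560
i=5: S_5 = -10 * (-4)^5 = 10240
The first 6 terms are: [-10, 40, -160, 640, -2560, 10240]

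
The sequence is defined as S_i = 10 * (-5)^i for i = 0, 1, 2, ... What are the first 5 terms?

This is a geometric sequence.
i=0: S_0 = 10 * (-5)^0 = 10
i=1: S_1 = 10 * (-5)^1 = -50
i=2: S_2 = 10 * (-5)^2 = 250
i=3: S_3 = 10 * (-5)^3 = -1250
i=4: S_4 = 10 * (-5)^4 = 6250
The first 5 terms are: [10, -50, 250, -1250, 6250]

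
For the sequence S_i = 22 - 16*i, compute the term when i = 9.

S_9 = 22 + -16*9 = 22 + -144 = -122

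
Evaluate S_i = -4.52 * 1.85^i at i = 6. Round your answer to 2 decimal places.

S_6 = -4.52 * 1.85^6 ≈ -4.52 * 40.0895 ≈ -181.2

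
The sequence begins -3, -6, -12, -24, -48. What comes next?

Ratios: -6 / -3 = 2.0
This is a geometric sequence with common ratio r = 2.
Next term = -48 * 2 = -96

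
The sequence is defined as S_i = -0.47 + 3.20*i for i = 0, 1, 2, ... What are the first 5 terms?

This is an arithmetic sequence.
i=0: S_0 = -0.47 + 3.2*0 = -0.47
i=1: S_1 = -0.47 + 3.2*1 = 2.73
i=2: S_2 = -0.47 + 3.2*2 = 5.93
i=3: S_3 = -0.47 + 3.2*3 = 9.13
i=4: S_4 = -0.47 + 3.2*4 = 12.33
The first 5 terms are: [-0.47, 2.73, 5.93, 9.13, 12.33]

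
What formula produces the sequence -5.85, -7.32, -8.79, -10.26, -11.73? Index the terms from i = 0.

Check differences: -7.32 - -5.85 = -1.47
-8.79 - -7.32 = -1.47
Common difference d = -1.47.
First term a = -5.85.
Formula: S_i = -5.85 - 1.47*i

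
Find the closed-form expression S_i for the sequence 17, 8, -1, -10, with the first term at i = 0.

Check differences: 8 - 17 = -9
-1 - 8 = -9
Common difference d = -9.
First term a = 17.
Formula: S_i = 17 - 9*i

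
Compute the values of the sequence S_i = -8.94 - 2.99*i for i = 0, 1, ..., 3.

This is an arithmetic sequence.
i=0: S_0 = -8.94 + -2.99*0 = -8.94
i=1: S_1 = -8.94 + -2.99*1 = -11.93
i=2: S_2 = -8.94 + -2.99*2 = -14.92
i=3: S_3 = -8.94 + -2.99*3 = -17.91
The first 4 terms are: [-8.94, -11.93, -14.92, -17.91]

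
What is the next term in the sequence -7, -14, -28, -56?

Ratios: -14 / -7 = 2.0
This is a geometric sequence with common ratio r = 2.
Next term = -56 * 2 = -112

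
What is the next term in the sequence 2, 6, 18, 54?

Ratios: 6 / 2 = 3.0
This is a geometric sequence with common ratio r = 3.
Next term = 54 * 3 = 162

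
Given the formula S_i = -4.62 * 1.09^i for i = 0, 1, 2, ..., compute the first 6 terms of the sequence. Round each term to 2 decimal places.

This is a geometric sequence.
i=0: S_0 = -4.62 * 1.09^0 = -4.62
i=1: S_1 = -4.62 * 1.09^1 ≈ -5.04
i=2: S_2 = -4.62 * 1.09^2 ≈ -5.49
i=3: S_3 = -4.62 * 1.09^3 ≈ -5.98
i=4: S_4 = -4.62 * 1.09^4 ≈ -6.52
i=5: S_5 = -4.62 * 1.09^5 ≈ -7.11
The first 6 terms are: [-4.62, -5.04, -5.49, -5.98, -6.52, -7.11]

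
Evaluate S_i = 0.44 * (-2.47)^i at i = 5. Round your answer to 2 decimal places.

S_5 = 0.44 * (-2.47)^5 ≈ 0.44 * -91.9358 ≈ -40.45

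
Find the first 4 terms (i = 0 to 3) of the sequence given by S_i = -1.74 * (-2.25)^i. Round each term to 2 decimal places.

This is a geometric sequence.
i=0: S_0 = -1.74 * (-2.25)^0 = -1.74
i=1: S_1 = -1.74 * (-2.25)^1 ≈ 3.92
i=2: S_2 = -1.74 * (-2.25)^2 ≈ -8.81
i=3: S_3 = -1.74 * (-2.25)^3 ≈ 19.82
The first 4 terms are: [-1.74, 3.92, -8.81, 19.82]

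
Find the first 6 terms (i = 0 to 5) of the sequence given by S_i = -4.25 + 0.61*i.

This is an arithmetic sequence.
i=0: S_0 = -4.25 + 0.61*0 = -4.25
i=1: S_1 = -4.25 + 0.61*1 = -3.64
i=2: S_2 = -4.25 + 0.61*2 = -3.03
i=3: S_3 = -4.25 + 0.61*3 = -2.42
i=4: S_4 = -4.25 + 0.61*4 = -1.81
i=5: S_5 = -4.25 + 0.61*5 = -1.2
The first 6 terms are: [-4.25, -3.64, -3.03, -2.42, -1.81, -1.2]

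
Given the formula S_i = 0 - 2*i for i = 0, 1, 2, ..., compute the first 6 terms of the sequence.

This is an arithmetic sequence.
i=0: S_0 = 0 + -2*0 = 0
i=1: S_1 = 0 + -2*1 = -2
i=2: S_2 = 0 + -2*2 = -4
i=3: S_3 = 0 + -2*3 = -6
i=4: S_4 = 0 + -2*4 = -8
i=5: S_5 = 0 + -2*5 = -10
The first 6 terms are: [0, -2, -4, -6, -8, -10]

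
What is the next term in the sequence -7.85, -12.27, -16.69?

Differences: -12.27 - -7.85 = -4.42
This is an arithmetic sequence with common difference d = -4.42.
Next term = -16.69 + -4.42 = -21.11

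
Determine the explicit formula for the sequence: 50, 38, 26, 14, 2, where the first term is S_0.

Check differences: 38 - 50 = -12
26 - 38 = -12
Common difference d = -12.
First term a = 50.
Formula: S_i = 50 - 12*i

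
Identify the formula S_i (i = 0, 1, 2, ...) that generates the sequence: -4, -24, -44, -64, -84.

Check differences: -24 - -4 = -20
-44 - -24 = -20
Common difference d = -20.
First term a = -4.
Formula: S_i = -4 - 20*i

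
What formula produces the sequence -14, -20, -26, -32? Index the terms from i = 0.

Check differences: -20 - -14 = -6
-26 - -20 = -6
Common difference d = -6.
First term a = -14.
Formula: S_i = -14 - 6*i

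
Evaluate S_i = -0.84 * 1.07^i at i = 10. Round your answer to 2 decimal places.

S_10 = -0.84 * 1.07^10 ≈ -0.84 * 1.9672 ≈ -1.65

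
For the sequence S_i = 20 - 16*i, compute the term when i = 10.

S_10 = 20 + -16*10 = 20 + -160 = -140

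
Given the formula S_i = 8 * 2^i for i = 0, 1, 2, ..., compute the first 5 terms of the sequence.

This is a geometric sequence.
i=0: S_0 = 8 * 2^0 = 8
i=1: S_1 = 8 * 2^1 = 16
i=2: S_2 = 8 * 2^2 = 32
i=3: S_3 = 8 * 2^3 = 64
i=4: S_4 = 8 * 2^4 = 128
The first 5 terms are: [8, 16, 32, 64, 128]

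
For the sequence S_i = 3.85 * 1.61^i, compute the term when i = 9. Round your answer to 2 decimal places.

S_9 = 3.85 * 1.61^9 ≈ 3.85 * 72.683 ≈ 279.83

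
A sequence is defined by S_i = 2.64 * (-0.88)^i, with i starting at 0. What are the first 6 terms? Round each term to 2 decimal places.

This is a geometric sequence.
i=0: S_0 = 2.64 * (-0.88)^0 = 2.64
i=1: S_1 = 2.64 * (-0.88)^1 ≈ -2.32
i=2: S_2 = 2.64 * (-0.88)^2 ≈ 2.04
i=3: S_3 = 2.64 * (-0.88)^3 ≈ -1.8
i=4: S_4 = 2.64 * (-0.88)^4 ≈ 1.58
i=5: S_5 = 2.64 * (-0.88)^5 ≈ -1.39
The first 6 terms are: [2.64, -2.32, 2.04, -1.8, 1.58, -1.39]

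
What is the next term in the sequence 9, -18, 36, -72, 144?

Ratios: -18 / 9 = -2.0
This is a geometric sequence with common ratio r = -2.
Next term = 144 * -2 = -288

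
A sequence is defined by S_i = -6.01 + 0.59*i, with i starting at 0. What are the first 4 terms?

This is an arithmetic sequence.
i=0: S_0 = -6.01 + 0.59*0 = -6.01
i=1: S_1 = -6.01 + 0.59*1 = -5.42
i=2: S_2 = -6.01 + 0.59*2 = -4.83
i=3: S_3 = -6.01 + 0.59*3 = -4.24
The first 4 terms are: [-6.01, -5.42, -4.83, -4.24]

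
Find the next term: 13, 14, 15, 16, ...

Differences: 14 - 13 = 1
This is an arithmetic sequence with common difference d = 1.
Next term = 16 + 1 = 17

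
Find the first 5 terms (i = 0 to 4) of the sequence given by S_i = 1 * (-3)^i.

This is a geometric sequence.
i=0: S_0 = 1 * (-3)^0 = 1
i=1: S_1 = 1 * (-3)^1 = -3
i=2: S_2 = 1 * (-3)^2 = 9
i=3: S_3 = 1 * (-3)^3 = -27
i=4: S_4 = 1 * (-3)^4 = 81
The first 5 terms are: [1, -3, 9, -27, 81]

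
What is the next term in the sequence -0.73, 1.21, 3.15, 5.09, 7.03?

Differences: 1.21 - -0.73 = 1.94
This is an arithmetic sequence with common difference d = 1.94.
Next term = 7.03 + 1.94 = 8.97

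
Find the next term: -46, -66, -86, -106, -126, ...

Differences: -66 - -46 = -20
This is an arithmetic sequence with common difference d = -20.
Next term = -126 + -20 = -146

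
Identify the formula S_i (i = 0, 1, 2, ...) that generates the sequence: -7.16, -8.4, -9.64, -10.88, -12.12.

Check differences: -8.4 - -7.16 = -1.24
-9.64 - -8.4 = -1.24
Common difference d = -1.24.
First term a = -7.16.
Formula: S_i = -7.16 - 1.24*i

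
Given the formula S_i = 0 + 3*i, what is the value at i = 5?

S_5 = 0 + 3*5 = 0 + 15 = 15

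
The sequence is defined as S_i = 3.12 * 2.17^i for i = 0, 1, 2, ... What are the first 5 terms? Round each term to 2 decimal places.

This is a geometric sequence.
i=0: S_0 = 3.12 * 2.17^0 = 3.12
i=1: S_1 = 3.12 * 2.17^1 ≈ 6.77
i=2: S_2 = 3.12 * 2.17^2 ≈ 14.69
i=3: S_3 = 3.12 * 2.17^3 ≈ 31.88
i=4: S_4 = 3.12 * 2.17^4 ≈ 69.18
The first 5 terms are: [3.12, 6.77, 14.69, 31.88, 69.18]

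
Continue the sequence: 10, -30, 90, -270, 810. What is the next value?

Ratios: -30 / 10 = -3.0
This is a geometric sequence with common ratio r = -3.
Next term = 810 * -3 = -2430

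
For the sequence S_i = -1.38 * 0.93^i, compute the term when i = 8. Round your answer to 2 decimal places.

S_8 = -1.38 * 0.93^8 ≈ -1.38 * 0.5596 ≈ -0.77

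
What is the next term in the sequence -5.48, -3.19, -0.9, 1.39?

Differences: -3.19 - -5.48 = 2.29
This is an arithmetic sequence with common difference d = 2.29.
Next term = 1.39 + 2.29 = 3.68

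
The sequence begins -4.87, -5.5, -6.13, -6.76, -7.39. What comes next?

Differences: -5.5 - -4.87 = -0.63
This is an arithmetic sequence with common difference d = -0.63.
Next term = -7.39 + -0.63 = -8.02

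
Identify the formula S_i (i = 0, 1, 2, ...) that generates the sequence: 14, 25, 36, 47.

Check differences: 25 - 14 = 11
36 - 25 = 11
Common difference d = 11.
First term a = 14.
Formula: S_i = 14 + 11*i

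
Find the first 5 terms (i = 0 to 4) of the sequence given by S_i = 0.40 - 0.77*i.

This is an arithmetic sequence.
i=0: S_0 = 0.4 + -0.77*0 = 0.4
i=1: S_1 = 0.4 + -0.77*1 = -0.37
i=2: S_2 = 0.4 + -0.77*2 = -1.14
i=3: S_3 = 0.4 + -0.77*3 = -1.91
i=4: S_4 = 0.4 + -0.77*4 = -2.68
The first 5 terms are: [0.4, -0.37, -1.14, -1.91, -2.68]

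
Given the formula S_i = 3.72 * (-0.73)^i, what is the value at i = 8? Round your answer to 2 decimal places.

S_8 = 3.72 * (-0.73)^8 ≈ 3.72 * 0.0806 ≈ 0.3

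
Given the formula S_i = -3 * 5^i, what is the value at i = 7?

S_7 = -3 * 5^7 = -3 * 78125 = -234375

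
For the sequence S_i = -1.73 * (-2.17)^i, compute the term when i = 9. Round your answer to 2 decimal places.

S_9 = -1.73 * (-2.17)^9 ≈ -1.73 * -1066.9341 ≈ 1845.8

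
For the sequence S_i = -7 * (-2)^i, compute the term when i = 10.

S_10 = -7 * (-2)^10 = -7 * 1024 = -7168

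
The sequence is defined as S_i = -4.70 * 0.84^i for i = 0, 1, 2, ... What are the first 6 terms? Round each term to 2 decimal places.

This is a geometric sequence.
i=0: S_0 = -4.7 * 0.84^0 = -4.7
i=1: S_1 = -4.7 * 0.84^1 ≈ -3.95
i=2: S_2 = -4.7 * 0.84^2 ≈ -3.32
i=3: S_3 = -4.7 * 0.84^3 ≈ -2.79
i=4: S_4 = -4.7 * 0.84^4 ≈ -2.34
i=5: S_5 = -4.7 * 0.84^5 ≈ -1.97
The first 6 terms are: [-4.7, -3.95, -3.32, -2.79, -2.34, -1.97]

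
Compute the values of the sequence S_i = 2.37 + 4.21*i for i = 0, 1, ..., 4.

This is an arithmetic sequence.
i=0: S_0 = 2.37 + 4.21*0 = 2.37
i=1: S_1 = 2.37 + 4.21*1 = 6.58
i=2: S_2 = 2.37 + 4.21*2 = 10.79
i=3: S_3 = 2.37 + 4.21*3 = 15.0
i=4: S_4 = 2.37 + 4.21*4 = 19.21
The first 5 terms are: [2.37, 6.58, 10.79, 15.0, 19.21]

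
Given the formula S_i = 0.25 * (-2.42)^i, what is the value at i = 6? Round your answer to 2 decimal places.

S_6 = 0.25 * (-2.42)^6 ≈ 0.25 * 200.8594 ≈ 50.21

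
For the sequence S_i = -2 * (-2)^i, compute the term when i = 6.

S_6 = -2 * (-2)^6 = -2 * 64 = -128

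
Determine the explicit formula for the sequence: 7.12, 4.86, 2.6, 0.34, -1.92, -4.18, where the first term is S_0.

Check differences: 4.86 - 7.12 = -2.26
2.6 - 4.86 = -2.26
Common difference d = -2.26.
First term a = 7.12.
Formula: S_i = 7.12 - 2.26*i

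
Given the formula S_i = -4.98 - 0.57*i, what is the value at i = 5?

S_5 = -4.98 + -0.57*5 = -4.98 + -2.85 = -7.83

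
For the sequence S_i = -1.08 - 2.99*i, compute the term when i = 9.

S_9 = -1.08 + -2.99*9 = -1.08 + -26.91 = -27.99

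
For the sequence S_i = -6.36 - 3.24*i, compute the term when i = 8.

S_8 = -6.36 + -3.24*8 = -6.36 + -25.92 = -32.28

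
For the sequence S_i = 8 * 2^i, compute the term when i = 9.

S_9 = 8 * 2^9 = 8 * 512 = 4096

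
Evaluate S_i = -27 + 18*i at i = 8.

S_8 = -27 + 18*8 = -27 + 144 = 117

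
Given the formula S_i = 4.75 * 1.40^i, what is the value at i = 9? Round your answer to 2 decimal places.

S_9 = 4.75 * 1.4^9 ≈ 4.75 * 20.661 ≈ 98.14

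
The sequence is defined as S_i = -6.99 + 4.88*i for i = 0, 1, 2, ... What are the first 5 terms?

This is an arithmetic sequence.
i=0: S_0 = -6.99 + 4.88*0 = -6.99
i=1: S_1 = -6.99 + 4.88*1 = -2.11
i=2: S_2 = -6.99 + 4.88*2 = 2.77
i=3: S_3 = -6.99 + 4.88*3 = 7.65
i=4: S_4 = -6.99 + 4.88*4 = 12.53
The first 5 terms are: [-6.99, -2.11, 2.77, 7.65, 12.53]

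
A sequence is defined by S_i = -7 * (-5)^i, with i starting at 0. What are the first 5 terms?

This is a geometric sequence.
i=0: S_0 = -7 * (-5)^0 = -7
i=1: S_1 = -7 * (-5)^1 = 35
i=2: S_2 = -7 * (-5)^2 = -175
i=3: S_3 = -7 * (-5)^3 = 875
i=4: S_4 = -7 * (-5)^4 = -4375
The first 5 terms are: [-7, 35, -175, 875, -4375]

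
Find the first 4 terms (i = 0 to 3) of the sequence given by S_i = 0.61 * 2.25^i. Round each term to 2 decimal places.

This is a geometric sequence.
i=0: S_0 = 0.61 * 2.25^0 = 0.61
i=1: S_1 = 0.61 * 2.25^1 ≈ 1.37
i=2: S_2 = 0.61 * 2.25^2 ≈ 3.09
i=3: S_3 = 0.61 * 2.25^3 ≈ 6.95
The first 4 terms are: [0.61, 1.37, 3.09, 6.95]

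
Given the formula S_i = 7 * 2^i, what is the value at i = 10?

S_10 = 7 * 2^10 = 7 * 1024 = 7168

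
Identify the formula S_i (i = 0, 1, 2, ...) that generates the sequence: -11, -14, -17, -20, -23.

Check differences: -14 - -11 = -3
-17 - -14 = -3
Common difference d = -3.
First term a = -11.
Formula: S_i = -11 - 3*i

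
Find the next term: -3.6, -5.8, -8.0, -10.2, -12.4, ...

Differences: -5.8 - -3.6 = -2.2
This is an arithmetic sequence with common difference d = -2.2.
Next term = -12.4 + -2.2 = -14.6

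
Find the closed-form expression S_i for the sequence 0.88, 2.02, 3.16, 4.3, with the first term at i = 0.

Check differences: 2.02 - 0.88 = 1.14
3.16 - 2.02 = 1.14
Common difference d = 1.14.
First term a = 0.88.
Formula: S_i = 0.88 + 1.14*i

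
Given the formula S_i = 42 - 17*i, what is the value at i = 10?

S_10 = 42 + -17*10 = 42 + -170 = -128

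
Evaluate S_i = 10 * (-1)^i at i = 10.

S_10 = 10 * (-1)^10 = 10 * 1 = 10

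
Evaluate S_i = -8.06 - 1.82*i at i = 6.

S_6 = -8.06 + -1.82*6 = -8.06 + -10.92 = -18.98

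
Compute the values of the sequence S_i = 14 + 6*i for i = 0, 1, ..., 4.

This is an arithmetic sequence.
i=0: S_0 = 14 + 6*0 = 14
i=1: S_1 = 14 + 6*1 = 20
i=2: S_2 = 14 + 6*2 = 26
i=3: S_3 = 14 + 6*3 = 32
i=4: S_4 = 14 + 6*4 = 38
The first 5 terms are: [14, 20, 26, 32, 38]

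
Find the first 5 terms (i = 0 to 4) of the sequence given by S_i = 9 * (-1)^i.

This is a geometric sequence.
i=0: S_0 = 9 * (-1)^0 = 9
i=1: S_1 = 9 * (-1)^1 = -9
i=2: S_2 = 9 * (-1)^2 = 9
i=3: S_3 = 9 * (-1)^3 = -9
i=4: S_4 = 9 * (-1)^4 = 9
The first 5 terms are: [9, -9, 9, -9, 9]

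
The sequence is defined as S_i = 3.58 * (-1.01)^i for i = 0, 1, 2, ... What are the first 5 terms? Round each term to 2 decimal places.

This is a geometric sequence.
i=0: S_0 = 3.58 * (-1.01)^0 = 3.58
i=1: S_1 = 3.58 * (-1.01)^1 ≈ -3.62
i=2: S_2 = 3.58 * (-1.01)^2 ≈ 3.65
i=3: S_3 = 3.58 * (-1.01)^3 ≈ -3.69
i=4: S_4 = 3.58 * (-1.01)^4 ≈ 3.73
The first 5 terms are: [3.58, -3.62, 3.65, -3.69, 3.73]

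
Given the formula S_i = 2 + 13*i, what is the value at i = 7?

S_7 = 2 + 13*7 = 2 + 91 = 93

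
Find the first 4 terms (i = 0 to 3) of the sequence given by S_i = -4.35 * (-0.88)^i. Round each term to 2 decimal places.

This is a geometric sequence.
i=0: S_0 = -4.35 * (-0.88)^0 = -4.35
i=1: S_1 = -4.35 * (-0.88)^1 ≈ 3.83
i=2: S_2 = -4.35 * (-0.88)^2 ≈ -3.37
i=3: S_3 = -4.35 * (-0.88)^3 ≈ 2.96
The first 4 terms are: [-4.35, 3.83, -3.37, 2.96]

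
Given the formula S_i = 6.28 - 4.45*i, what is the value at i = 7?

S_7 = 6.28 + -4.45*7 = 6.28 + -31.15 = -24.87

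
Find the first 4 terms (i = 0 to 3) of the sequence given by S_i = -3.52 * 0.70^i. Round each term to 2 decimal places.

This is a geometric sequence.
i=0: S_0 = -3.52 * 0.7^0 = -3.52
i=1: S_1 = -3.52 * 0.7^1 ≈ -2.46
i=2: S_2 = -3.52 * 0.7^2 ≈ -1.72
i=3: S_3 = -3.52 * 0.7^3 ≈ -1.21
The first 4 terms are: [-3.52, -2.46, -1.72, -1.21]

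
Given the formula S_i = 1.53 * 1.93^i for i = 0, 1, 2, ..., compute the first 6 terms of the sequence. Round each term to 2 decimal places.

This is a geometric sequence.
i=0: S_0 = 1.53 * 1.93^0 = 1.53
i=1: S_1 = 1.53 * 1.93^1 ≈ 2.95
i=2: S_2 = 1.53 * 1.93^2 ≈ 5.7
i=3: S_3 = 1.53 * 1.93^3 ≈ 11.0
i=4: S_4 = 1.53 * 1.93^4 ≈ 21.23
i=5: S_5 = 1.53 * 1.93^5 ≈ 40.97
The first 6 terms are: [1.53, 2.95, 5.7, 11.0, 21.23, 40.97]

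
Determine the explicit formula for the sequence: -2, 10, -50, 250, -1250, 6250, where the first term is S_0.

Check ratios: 10 / -2 = -5.0
Common ratio r = -5.
First term a = -2.
Formula: S_i = -2 * (-5)^i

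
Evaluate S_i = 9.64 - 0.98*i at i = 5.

S_5 = 9.64 + -0.98*5 = 9.64 + -4.9 = 4.74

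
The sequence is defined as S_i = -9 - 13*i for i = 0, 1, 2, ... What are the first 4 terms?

This is an arithmetic sequence.
i=0: S_0 = -9 + -13*0 = -9
i=1: S_1 = -9 + -13*1 = -22
i=2: S_2 = -9 + -13*2 = -35
i=3: S_3 = -9 + -13*3 = -48
The first 4 terms are: [-9, -22, -35, -48]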